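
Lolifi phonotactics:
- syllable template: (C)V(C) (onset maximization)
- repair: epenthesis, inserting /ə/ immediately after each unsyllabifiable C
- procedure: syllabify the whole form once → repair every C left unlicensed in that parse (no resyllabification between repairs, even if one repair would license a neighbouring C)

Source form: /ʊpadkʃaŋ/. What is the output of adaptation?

The consonants /k/ cannot be parsed into a legal (C)V(C) syllable (at most one coda consonant is licensed; onsets are limited to one consonant).
Epenthesis after each stranded consonant: /k/ → /kə/.

ʊpadkəʃaŋ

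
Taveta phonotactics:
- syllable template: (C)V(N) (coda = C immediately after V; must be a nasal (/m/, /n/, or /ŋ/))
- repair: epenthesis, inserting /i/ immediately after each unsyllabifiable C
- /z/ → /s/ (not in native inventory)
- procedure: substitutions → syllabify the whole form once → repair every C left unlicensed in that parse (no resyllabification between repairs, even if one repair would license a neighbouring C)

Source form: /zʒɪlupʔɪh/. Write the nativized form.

Substitution: /z/ → /s/, giving /sʒɪlupʔɪh/.
Under (C)V(N), the unsyllabifiable consonants are /s/, /p/, /h/ (only a nasal (/m/, /n/, or /ŋ/) is licensed in coda position; onsets are limited to one consonant).
Inserting the epenthetic vowel yields /s/ → /si/, /p/ → /pi/, /h/ → /hi/.

siʒɪlupiʔɪhi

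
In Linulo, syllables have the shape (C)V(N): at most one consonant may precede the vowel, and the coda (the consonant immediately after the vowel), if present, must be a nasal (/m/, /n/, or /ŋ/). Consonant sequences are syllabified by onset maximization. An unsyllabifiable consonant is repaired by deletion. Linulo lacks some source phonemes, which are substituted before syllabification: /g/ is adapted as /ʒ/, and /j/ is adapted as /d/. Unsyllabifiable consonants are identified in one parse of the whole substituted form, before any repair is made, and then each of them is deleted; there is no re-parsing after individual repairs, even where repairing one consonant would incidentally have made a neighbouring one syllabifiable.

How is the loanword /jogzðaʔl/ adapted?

Substitution: /j/ → /d/, /g/ → /ʒ/, giving /doʒzðaʔl/.
The consonants /ʒ/, /z/, /ʔ/, /l/ cannot be parsed into a legal (C)V(N) syllable (only a nasal (/m/, /n/, or /ŋ/) is licensed in coda position; onsets are limited to one consonant).
Deletion applies to /ʒ/, /z/, /ʔ/, /l/.

doða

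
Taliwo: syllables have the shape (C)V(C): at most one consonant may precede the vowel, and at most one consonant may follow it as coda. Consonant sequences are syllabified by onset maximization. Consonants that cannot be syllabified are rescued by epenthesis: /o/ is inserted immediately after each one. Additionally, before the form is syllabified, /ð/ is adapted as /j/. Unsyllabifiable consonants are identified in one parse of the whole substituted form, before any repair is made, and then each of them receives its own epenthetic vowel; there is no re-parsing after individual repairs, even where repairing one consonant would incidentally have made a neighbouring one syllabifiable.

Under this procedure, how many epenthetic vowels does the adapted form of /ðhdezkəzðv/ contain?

After substitution the input is /jhdezkəzjv/.
The unsyllabifiable consonants are /j/, /h/, /j/, /v/; each receives one epenthetic vowel.

4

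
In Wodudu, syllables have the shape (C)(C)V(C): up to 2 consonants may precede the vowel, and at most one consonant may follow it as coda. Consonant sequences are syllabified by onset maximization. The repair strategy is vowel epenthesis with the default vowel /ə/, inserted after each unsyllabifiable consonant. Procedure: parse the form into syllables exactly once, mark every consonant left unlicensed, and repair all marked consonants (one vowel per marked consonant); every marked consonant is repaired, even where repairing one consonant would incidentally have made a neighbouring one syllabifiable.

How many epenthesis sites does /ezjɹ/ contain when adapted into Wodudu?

2

The unsyllabifiable consonants are /j/, /ɹ/; each receives one epenthetic vowel.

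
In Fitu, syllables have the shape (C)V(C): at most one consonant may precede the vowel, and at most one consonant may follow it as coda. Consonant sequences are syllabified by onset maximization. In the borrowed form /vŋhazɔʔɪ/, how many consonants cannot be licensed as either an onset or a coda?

2

Syllabifying with onset maximization leaves /v/, /ŋ/ stranded (at most one coda consonant is licensed; onsets are limited to one consonant).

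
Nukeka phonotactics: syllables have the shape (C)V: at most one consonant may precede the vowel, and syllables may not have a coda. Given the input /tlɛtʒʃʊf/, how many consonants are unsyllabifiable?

Syllabifying with onset maximization leaves /t/, /t/, /ʒ/, /f/ stranded (no codas are permitted; onsets are limited to one consonant).

4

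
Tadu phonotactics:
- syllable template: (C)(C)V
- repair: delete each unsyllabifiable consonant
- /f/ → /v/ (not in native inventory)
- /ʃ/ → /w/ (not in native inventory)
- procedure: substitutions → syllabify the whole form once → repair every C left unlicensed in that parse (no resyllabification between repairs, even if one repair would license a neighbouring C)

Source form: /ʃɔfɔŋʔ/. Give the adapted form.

wɔvɔ

Substitution: /ʃ/ → /w/, /f/ → /v/, giving /wɔvɔŋʔ/.
The consonants /ŋ/, /ʔ/ cannot be parsed into a legal (C)(C)V syllable (no codas are permitted; onsets may contain at most 2 consonants).
Deleting the stranded consonants removes /ŋ/, /ʔ/.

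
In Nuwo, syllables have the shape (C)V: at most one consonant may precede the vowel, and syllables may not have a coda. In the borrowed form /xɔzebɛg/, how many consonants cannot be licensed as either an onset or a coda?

Under (C)V, the unsyllabifiable consonants are /g/ (no codas are permitted; onsets are limited to one consonant).

1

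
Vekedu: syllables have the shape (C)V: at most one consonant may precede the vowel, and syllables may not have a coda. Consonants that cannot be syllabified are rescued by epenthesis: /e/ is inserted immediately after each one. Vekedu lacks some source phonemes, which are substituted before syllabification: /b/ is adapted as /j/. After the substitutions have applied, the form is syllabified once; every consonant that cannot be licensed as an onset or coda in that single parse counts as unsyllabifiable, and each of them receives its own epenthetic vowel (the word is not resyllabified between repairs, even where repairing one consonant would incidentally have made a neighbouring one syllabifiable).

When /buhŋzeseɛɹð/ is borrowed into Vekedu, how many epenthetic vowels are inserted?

4

After substitution the input is /juhŋzeseɛɹð/.
The unsyllabifiable consonants are /h/, /ŋ/, /ɹ/, /ð/; each receives one epenthetic vowel.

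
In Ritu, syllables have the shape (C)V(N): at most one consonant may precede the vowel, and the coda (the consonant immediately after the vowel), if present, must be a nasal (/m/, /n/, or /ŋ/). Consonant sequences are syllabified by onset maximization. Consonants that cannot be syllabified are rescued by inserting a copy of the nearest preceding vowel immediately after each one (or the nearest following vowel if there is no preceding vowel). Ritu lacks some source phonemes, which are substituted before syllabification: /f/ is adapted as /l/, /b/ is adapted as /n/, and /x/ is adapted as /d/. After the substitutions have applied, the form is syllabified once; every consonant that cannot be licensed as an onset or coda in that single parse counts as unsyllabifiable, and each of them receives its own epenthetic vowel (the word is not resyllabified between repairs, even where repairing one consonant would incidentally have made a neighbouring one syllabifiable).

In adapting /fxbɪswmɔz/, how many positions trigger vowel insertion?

5

After substitution the input is /ldnɪswmɔz/.
The unsyllabifiable consonants are /l/, /d/, /s/, /w/, /z/; each receives one epenthetic vowel.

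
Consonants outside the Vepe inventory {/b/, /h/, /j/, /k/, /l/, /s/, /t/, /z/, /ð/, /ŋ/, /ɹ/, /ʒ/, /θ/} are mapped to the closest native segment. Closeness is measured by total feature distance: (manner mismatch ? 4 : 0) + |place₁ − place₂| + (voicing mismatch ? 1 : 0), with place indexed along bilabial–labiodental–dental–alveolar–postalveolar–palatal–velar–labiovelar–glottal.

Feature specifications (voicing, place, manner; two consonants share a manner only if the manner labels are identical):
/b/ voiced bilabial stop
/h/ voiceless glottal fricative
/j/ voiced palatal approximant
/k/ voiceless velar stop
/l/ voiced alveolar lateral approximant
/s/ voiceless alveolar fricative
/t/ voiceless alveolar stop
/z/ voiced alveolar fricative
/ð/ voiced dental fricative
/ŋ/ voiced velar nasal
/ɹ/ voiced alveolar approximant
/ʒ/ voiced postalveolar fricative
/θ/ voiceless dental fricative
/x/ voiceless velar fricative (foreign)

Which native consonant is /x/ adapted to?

/h/ is closest: same manner (fricative), place distance 2 (velar→glottal), same voicing; total 2. Next closest is /s/ at distance 3.

h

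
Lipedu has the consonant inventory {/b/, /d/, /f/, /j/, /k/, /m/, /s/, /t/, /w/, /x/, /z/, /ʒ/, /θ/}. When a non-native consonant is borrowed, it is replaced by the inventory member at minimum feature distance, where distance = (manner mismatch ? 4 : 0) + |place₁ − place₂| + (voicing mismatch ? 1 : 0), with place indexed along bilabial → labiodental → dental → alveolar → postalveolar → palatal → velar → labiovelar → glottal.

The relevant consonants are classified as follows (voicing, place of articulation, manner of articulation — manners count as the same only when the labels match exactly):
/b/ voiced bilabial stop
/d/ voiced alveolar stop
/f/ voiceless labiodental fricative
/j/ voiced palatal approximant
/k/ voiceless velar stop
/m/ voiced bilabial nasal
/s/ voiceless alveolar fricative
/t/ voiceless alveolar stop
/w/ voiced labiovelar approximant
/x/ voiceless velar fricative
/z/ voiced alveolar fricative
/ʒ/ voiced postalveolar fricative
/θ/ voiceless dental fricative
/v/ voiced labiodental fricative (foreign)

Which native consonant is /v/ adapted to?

f

/f/ is closest: same manner (fricative), place distance 0 (labiodental→labiodental), voicing differs (+1); total 1. Next closest is /z/ at distance 2.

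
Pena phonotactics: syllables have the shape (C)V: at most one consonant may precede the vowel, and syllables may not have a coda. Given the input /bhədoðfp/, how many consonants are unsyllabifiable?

Syllabifying with onset maximization leaves /b/, /ð/, /f/, /p/ stranded (no codas are permitted; onsets are limited to one consonant).

4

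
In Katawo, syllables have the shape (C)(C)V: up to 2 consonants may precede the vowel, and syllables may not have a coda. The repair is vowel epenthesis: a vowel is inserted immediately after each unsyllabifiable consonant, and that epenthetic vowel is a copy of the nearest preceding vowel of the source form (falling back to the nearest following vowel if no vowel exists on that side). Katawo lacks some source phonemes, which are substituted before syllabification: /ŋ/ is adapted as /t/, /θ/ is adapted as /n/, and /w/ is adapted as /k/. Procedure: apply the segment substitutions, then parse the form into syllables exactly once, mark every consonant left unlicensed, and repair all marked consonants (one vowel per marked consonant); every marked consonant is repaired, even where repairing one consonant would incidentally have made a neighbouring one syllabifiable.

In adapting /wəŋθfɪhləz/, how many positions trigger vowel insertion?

After substitution the input is /kətnfɪhləz/.
The unsyllabifiable consonants are /t/, /z/; each receives one epenthetic vowel.

2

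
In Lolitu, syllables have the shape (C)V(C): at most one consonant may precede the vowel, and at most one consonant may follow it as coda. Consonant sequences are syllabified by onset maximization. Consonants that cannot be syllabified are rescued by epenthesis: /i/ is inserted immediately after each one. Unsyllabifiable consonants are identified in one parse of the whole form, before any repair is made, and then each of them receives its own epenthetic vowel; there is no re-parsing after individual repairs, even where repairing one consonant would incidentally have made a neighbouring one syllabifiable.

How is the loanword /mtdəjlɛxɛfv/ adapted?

Under (C)V(C), the unsyllabifiable consonants are /m/, /t/, /v/ (at most one coda consonant is licensed; onsets are limited to one consonant).
Inserting the epenthetic vowel yields /m/ → /mi/, /t/ → /ti/, /v/ → /vi/.

mitidəjlɛxɛfvi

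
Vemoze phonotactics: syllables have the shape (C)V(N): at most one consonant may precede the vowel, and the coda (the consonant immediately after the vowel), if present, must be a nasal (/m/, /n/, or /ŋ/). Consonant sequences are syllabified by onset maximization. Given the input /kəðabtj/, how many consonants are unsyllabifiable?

3

The consonants /b/, /t/, /j/ cannot be parsed into a legal (C)V(N) syllable (only a nasal (/m/, /n/, or /ŋ/) is licensed in coda position; onsets are limited to one consonant).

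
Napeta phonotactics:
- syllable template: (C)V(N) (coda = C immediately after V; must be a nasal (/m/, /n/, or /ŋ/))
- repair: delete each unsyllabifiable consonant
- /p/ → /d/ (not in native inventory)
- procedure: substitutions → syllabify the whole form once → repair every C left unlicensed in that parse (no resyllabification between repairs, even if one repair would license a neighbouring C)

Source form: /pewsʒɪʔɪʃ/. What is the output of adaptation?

deʒɪʔɪ

Substitution: /p/ → /d/, giving /dewsʒɪʔɪʃ/.
Under (C)V(N), the unsyllabifiable consonants are /w/, /s/, /ʃ/ (only a nasal (/m/, /n/, or /ŋ/) is licensed in coda position; onsets are limited to one consonant).
Each unlicensed consonant is deleted: /w/, /s/, /ʃ/.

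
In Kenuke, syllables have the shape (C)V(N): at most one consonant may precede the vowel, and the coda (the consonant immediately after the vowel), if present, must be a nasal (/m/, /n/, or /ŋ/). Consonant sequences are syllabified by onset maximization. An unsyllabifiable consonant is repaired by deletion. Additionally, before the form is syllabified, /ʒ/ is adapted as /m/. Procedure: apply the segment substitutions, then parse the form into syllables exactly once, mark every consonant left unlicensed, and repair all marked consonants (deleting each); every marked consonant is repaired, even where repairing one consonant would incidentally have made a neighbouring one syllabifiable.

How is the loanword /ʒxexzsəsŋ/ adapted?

xesə

Substitution: /ʒ/ → /m/, giving /mxexzsəsŋ/.
The consonants /m/, /x/, /z/, /s/, /ŋ/ cannot be parsed into a legal (C)V(N) syllable (only a nasal (/m/, /n/, or /ŋ/) is licensed in coda position; onsets are limited to one consonant).
Deletion applies to /m/, /x/, /z/, /s/, /ŋ/.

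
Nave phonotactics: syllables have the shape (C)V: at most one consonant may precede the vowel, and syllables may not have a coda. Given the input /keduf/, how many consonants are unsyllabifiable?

Under (C)V, the unsyllabifiable consonants are /f/ (no codas are permitted; onsets are limited to one consonant).

1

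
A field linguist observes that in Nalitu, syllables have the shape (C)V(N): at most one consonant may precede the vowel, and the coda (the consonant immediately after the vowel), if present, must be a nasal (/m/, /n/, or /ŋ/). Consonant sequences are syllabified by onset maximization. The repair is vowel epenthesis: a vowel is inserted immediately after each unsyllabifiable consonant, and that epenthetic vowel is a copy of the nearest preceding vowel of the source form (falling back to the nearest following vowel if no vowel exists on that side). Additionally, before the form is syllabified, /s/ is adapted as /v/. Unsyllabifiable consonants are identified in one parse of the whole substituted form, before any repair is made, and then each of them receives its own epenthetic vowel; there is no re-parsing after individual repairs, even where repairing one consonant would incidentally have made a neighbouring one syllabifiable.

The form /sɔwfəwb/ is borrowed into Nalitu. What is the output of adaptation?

vɔwɔfəwəbə

Substitution: /s/ → /v/, giving /vɔwfəwb/.
Syllabifying with onset maximization leaves /w/, /w/, /b/ stranded (only a nasal (/m/, /n/, or /ŋ/) is licensed in coda position; onsets are limited to one consonant).
Epenthesis after each stranded consonant: /w/ → /wɔ/, /w/ → /wə/, /b/ → /bə/.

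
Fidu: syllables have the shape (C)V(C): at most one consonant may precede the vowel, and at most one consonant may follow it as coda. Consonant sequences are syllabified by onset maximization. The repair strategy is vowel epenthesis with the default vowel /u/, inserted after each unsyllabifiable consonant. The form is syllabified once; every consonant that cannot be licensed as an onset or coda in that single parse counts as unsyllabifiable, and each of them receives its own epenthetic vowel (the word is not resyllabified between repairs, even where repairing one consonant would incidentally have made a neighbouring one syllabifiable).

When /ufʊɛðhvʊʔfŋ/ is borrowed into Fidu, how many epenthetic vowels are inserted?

3

The unsyllabifiable consonants are /h/, /f/, /ŋ/; each receives one epenthetic vowel.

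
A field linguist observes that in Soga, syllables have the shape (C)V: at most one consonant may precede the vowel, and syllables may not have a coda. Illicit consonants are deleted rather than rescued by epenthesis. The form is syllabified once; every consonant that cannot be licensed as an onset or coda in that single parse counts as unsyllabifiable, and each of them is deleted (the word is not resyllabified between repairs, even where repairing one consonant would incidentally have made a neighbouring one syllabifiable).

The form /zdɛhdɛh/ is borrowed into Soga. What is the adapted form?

Syllabifying with onset maximization leaves /z/, /h/, /h/ stranded (no codas are permitted; onsets are limited to one consonant).
Deletion applies to /z/, /h/, /h/.

dɛdɛ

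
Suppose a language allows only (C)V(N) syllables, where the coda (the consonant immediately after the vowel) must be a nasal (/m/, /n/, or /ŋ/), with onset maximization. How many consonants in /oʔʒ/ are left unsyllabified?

2

The consonants /ʔ/, /ʒ/ cannot be parsed into a legal (C)V(N) syllable (only a nasal (/m/, /n/, or /ŋ/) is licensed in coda position; onsets are limited to one consonant).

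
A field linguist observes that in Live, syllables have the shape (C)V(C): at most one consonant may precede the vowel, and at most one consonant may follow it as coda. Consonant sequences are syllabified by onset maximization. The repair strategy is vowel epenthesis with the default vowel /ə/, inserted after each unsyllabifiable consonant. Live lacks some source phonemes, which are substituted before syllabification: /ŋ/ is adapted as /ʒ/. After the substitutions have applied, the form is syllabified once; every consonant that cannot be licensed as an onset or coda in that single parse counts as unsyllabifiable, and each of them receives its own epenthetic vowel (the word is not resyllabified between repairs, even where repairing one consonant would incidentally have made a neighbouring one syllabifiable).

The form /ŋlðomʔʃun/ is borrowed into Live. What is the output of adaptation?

Substitution: /ŋ/ → /ʒ/, giving /ʒlðomʔʃun/.
The consonants /ʒ/, /l/, /ʔ/ cannot be parsed into a legal (C)V(C) syllable (at most one coda consonant is licensed; onsets are limited to one consonant).
Epenthesis after each stranded consonant: /ʒ/ → /ʒə/, /l/ → /lə/, /ʔ/ → /ʔə/.

ʒələðomʔəʃun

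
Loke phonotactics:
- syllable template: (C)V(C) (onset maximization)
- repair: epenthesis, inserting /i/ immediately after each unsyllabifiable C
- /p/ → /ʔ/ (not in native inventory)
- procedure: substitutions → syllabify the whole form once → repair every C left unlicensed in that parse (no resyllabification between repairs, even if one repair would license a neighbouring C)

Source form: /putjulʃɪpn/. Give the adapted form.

Substitution: /p/ → /ʔ/, giving /ʔutjulʃɪʔn/.
Syllabifying with onset maximization leaves /n/ stranded (at most one coda consonant is licensed; onsets are limited to one consonant).
Epenthesis after each stranded consonant: /n/ → /ni/.

ʔutjulʃɪʔni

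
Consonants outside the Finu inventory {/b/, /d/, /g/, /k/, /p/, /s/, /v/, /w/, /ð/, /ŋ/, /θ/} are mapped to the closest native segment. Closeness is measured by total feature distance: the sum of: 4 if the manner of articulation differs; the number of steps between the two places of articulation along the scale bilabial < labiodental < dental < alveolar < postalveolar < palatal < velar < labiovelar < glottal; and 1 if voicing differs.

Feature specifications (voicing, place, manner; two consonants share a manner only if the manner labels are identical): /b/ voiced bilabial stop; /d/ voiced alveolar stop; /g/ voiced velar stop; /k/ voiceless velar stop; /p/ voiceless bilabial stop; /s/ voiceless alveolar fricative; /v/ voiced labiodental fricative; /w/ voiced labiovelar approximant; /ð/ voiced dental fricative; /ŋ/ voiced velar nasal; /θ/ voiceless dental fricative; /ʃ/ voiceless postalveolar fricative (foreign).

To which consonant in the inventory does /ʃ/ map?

/s/ is closest: same manner (fricative), place distance 1 (postalveolar→alveolar), same voicing; total 1. Next closest is /θ/ at distance 2.

s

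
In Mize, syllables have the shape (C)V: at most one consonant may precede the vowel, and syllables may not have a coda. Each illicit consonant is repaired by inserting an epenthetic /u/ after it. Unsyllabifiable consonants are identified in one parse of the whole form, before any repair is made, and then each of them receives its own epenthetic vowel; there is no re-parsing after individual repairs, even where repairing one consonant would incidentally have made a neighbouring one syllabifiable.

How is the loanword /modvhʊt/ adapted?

moduvuhʊtu

Under (C)V, the unsyllabifiable consonants are /d/, /v/, /t/ (no codas are permitted; onsets are limited to one consonant).
Inserting the epenthetic vowel yields /d/ → /du/, /v/ → /vu/, /t/ → /tu/.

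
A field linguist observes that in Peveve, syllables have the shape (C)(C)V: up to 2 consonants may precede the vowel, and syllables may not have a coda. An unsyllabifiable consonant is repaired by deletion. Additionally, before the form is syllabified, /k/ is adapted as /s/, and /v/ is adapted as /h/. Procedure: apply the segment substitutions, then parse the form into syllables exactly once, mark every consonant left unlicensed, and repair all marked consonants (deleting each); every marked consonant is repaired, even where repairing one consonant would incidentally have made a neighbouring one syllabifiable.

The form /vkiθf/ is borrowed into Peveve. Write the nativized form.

hsi

Substitution: /v/ → /h/, /k/ → /s/, giving /hsiθf/.
Under (C)(C)V, the unsyllabifiable consonants are /θ/, /f/ (no codas are permitted; onsets may contain at most 2 consonants).
Deleting the stranded consonants removes /θ/, /f/.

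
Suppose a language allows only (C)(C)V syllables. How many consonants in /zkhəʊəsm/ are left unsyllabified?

3

Under (C)(C)V, the unsyllabifiable consonants are /z/, /s/, /m/ (no codas are permitted; onsets may contain at most 2 consonants).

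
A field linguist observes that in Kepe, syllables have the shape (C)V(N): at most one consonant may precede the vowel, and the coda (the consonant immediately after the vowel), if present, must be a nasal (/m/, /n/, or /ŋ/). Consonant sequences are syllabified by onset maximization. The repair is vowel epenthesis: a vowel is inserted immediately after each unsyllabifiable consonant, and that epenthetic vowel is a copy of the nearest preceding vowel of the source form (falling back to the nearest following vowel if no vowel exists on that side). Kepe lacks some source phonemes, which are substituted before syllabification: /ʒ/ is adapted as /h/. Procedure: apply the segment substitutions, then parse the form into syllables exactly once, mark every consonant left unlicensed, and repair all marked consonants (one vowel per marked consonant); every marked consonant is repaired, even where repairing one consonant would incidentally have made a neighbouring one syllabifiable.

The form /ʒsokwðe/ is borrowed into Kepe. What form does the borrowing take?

hosokowoðe

Substitution: /ʒ/ → /h/, giving /hsokwðe/.
Under (C)V(N), the unsyllabifiable consonants are /h/, /k/, /w/ (only a nasal (/m/, /n/, or /ŋ/) is licensed in coda position; onsets are limited to one consonant).
Each unlicensed consonant becomes the onset of a new syllable: /h/ → /ho/, /k/ → /ko/, /w/ → /wo/.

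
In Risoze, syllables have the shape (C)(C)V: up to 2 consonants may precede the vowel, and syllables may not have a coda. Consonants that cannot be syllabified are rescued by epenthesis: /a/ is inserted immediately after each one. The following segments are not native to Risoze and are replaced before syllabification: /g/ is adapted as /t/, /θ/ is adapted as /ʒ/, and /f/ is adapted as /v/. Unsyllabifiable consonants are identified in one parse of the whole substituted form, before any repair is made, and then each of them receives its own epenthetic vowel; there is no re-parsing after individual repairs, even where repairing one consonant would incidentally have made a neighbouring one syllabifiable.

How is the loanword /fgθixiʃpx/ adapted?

vatʒixiʃapaxa

Substitution: /f/ → /v/, /g/ → /t/, /θ/ → /ʒ/, giving /vtʒixiʃpx/.
Under (C)(C)V, the unsyllabifiable consonants are /v/, /ʃ/, /p/, /x/ (no codas are permitted; onsets may contain at most 2 consonants).
Inserting the epenthetic vowel yields /v/ → /va/, /ʃ/ → /ʃa/, /p/ → /pa/, /x/ → /xa/.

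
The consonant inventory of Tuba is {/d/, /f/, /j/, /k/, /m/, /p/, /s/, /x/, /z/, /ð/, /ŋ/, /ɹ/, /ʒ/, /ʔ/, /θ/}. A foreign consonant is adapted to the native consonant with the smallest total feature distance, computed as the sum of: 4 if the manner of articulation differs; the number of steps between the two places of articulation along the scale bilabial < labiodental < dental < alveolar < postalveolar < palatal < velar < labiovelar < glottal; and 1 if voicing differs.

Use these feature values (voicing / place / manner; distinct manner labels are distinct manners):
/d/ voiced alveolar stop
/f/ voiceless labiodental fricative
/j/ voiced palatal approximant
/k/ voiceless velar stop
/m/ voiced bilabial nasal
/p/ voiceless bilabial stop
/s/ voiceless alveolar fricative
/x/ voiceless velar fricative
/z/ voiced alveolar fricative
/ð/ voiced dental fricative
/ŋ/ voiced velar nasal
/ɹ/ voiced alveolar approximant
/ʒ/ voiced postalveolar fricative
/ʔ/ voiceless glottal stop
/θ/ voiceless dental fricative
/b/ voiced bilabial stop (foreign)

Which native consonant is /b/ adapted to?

p

/p/ is closest: same manner (stop), place distance 0 (bilabial→bilabial), voicing differs (+1); total 1. Next closest is /d/ at distance 3.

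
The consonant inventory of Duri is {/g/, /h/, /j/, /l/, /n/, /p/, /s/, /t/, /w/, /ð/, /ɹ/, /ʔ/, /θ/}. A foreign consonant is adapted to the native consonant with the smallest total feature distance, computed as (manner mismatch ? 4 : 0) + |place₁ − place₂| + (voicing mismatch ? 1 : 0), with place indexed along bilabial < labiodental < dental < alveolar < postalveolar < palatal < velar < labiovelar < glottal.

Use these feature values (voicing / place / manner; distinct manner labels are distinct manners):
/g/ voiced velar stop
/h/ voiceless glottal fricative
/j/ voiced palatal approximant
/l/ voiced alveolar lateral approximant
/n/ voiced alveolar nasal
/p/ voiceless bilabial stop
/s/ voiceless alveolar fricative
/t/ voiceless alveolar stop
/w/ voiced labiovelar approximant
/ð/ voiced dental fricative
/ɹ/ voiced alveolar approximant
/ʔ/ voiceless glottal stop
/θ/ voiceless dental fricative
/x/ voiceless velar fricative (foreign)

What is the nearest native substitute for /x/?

/h/ is closest: same manner (fricative), place distance 2 (velar→glottal), same voicing; total 2. Next closest is /s/ at distance 3.

h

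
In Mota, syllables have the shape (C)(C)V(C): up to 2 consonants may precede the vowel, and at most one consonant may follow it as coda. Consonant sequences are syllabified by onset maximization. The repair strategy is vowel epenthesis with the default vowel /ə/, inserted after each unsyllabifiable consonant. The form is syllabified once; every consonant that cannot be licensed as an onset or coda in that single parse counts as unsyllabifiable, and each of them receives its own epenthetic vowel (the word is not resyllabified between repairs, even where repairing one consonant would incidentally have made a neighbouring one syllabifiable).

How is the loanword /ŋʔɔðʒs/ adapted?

ŋʔɔðʒəsə

Syllabifying with onset maximization leaves /ʒ/, /s/ stranded (at most one coda consonant is licensed; onsets may contain at most 2 consonants).
Epenthesis after each stranded consonant: /ʒ/ → /ʒə/, /s/ → /sə/.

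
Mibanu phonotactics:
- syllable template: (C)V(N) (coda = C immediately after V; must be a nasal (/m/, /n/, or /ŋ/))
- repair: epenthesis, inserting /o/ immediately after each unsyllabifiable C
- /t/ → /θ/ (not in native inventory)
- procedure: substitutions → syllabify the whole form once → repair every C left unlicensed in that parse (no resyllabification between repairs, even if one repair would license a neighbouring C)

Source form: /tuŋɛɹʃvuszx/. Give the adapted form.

Substitution: /t/ → /θ/, giving /θuŋɛɹʃvuszx/.
The consonants /ɹ/, /ʃ/, /s/, /z/, /x/ cannot be parsed into a legal (C)V(N) syllable (only a nasal (/m/, /n/, or /ŋ/) is licensed in coda position; onsets are limited to one consonant).
Inserting the epenthetic vowel yields /ɹ/ → /ɹo/, /ʃ/ → /ʃo/, /s/ → /so/, /z/ → /zo/, /x/ → /xo/.

θuŋɛɹoʃovusozoxo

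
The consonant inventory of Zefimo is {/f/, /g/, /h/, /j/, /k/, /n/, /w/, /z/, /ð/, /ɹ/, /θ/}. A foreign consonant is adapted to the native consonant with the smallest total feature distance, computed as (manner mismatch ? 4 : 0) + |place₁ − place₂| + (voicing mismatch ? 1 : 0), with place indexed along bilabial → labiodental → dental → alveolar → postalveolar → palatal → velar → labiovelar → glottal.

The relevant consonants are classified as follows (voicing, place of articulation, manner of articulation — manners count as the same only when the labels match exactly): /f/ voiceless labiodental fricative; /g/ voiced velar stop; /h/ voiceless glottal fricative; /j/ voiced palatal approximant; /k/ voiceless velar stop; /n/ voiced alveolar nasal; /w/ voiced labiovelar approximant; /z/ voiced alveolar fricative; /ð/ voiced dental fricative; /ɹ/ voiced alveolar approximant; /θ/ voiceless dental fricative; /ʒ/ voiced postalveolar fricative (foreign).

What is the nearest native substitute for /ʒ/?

z

/z/ is closest: same manner (fricative), place distance 1 (postalveolar→alveolar), same voicing; total 1. Next closest is /ð/ at distance 2.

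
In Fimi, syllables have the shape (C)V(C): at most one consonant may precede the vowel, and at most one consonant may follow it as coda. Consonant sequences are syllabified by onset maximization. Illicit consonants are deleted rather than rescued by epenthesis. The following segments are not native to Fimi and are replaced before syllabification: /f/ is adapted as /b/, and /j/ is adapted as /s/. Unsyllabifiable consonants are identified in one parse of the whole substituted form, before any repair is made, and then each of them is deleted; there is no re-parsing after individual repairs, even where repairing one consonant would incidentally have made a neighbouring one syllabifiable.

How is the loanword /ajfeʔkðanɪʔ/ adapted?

asbeʔðanɪʔ

Substitution: /j/ → /s/, /f/ → /b/, giving /asbeʔkðanɪʔ/.
The consonants /k/ cannot be parsed into a legal (C)V(C) syllable (at most one coda consonant is licensed; onsets are limited to one consonant).
Deleting the stranded consonants removes /k/.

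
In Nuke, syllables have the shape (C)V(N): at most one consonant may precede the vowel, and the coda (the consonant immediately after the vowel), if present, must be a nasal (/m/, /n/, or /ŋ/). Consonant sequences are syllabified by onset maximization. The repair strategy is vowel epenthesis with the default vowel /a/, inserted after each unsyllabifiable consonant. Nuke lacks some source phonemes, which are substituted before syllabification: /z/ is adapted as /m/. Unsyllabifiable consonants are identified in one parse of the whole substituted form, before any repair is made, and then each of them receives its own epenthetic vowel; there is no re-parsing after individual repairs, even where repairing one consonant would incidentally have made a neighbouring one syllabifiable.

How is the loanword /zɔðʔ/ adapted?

Substitution: /z/ → /m/, giving /mɔðʔ/.
Syllabifying with onset maximization leaves /ð/, /ʔ/ stranded (only a nasal (/m/, /n/, or /ŋ/) is licensed in coda position; onsets are limited to one consonant).
Each unlicensed consonant becomes the onset of a new syllable: /ð/ → /ða/, /ʔ/ → /ʔa/.

mɔðaʔa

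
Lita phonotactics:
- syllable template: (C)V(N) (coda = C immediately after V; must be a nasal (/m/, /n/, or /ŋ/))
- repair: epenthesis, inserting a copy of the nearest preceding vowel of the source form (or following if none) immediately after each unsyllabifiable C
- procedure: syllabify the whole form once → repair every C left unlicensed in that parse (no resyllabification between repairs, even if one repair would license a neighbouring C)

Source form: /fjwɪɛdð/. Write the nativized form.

Syllabifying with onset maximization leaves /f/, /j/, /d/, /ð/ stranded (only a nasal (/m/, /n/, or /ŋ/) is licensed in coda position; onsets are limited to one consonant).
Epenthesis after each stranded consonant: /f/ → /fɪ/, /j/ → /jɪ/, /d/ → /dɛ/, /ð/ → /ðɛ/.

fɪjɪwɪɛdɛðɛ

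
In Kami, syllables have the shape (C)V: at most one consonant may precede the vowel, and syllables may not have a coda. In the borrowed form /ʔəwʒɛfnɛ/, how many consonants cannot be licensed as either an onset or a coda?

2

Syllabifying with onset maximization leaves /w/, /f/ stranded (no codas are permitted; onsets are limited to one consonant).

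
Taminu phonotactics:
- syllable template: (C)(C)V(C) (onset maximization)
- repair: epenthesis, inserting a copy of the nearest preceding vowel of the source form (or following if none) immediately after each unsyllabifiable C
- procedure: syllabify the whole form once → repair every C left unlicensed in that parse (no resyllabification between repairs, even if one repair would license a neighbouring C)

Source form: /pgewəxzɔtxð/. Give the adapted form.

pgewəxzɔtxɔðɔ

Syllabifying with onset maximization leaves /x/, /ð/ stranded (at most one coda consonant is licensed; onsets may contain at most 2 consonants).
Epenthesis after each stranded consonant: /x/ → /xɔ/, /ð/ → /ðɔ/.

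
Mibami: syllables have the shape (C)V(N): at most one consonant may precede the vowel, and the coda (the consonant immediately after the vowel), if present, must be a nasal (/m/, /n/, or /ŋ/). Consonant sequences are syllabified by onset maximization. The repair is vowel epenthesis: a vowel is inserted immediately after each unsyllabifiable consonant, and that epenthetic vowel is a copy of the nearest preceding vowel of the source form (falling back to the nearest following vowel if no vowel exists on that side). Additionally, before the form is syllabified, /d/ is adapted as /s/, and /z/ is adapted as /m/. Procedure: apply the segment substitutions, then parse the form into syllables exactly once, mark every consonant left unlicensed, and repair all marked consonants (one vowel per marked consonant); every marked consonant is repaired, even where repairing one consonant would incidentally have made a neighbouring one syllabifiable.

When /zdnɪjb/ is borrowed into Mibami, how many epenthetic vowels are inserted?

After substitution the input is /msnɪjb/.
The unsyllabifiable consonants are /m/, /s/, /j/, /b/; each receives one epenthetic vowel.

4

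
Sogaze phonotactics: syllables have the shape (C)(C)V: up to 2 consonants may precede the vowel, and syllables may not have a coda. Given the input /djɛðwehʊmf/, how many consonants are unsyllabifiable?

Syllabifying with onset maximization leaves /m/, /f/ stranded (no codas are permitted; onsets may contain at most 2 consonants).

2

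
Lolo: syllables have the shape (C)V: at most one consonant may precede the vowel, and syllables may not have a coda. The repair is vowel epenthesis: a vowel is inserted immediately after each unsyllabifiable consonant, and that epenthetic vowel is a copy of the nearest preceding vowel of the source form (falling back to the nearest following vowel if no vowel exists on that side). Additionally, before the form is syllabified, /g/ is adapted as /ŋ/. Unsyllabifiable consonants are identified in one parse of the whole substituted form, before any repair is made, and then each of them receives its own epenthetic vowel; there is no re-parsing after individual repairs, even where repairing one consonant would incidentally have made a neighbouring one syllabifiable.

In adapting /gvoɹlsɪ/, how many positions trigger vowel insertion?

After substitution the input is /ŋvoɹlsɪ/.
The unsyllabifiable consonants are /ŋ/, /ɹ/, /l/; each receives one epenthetic vowel.

3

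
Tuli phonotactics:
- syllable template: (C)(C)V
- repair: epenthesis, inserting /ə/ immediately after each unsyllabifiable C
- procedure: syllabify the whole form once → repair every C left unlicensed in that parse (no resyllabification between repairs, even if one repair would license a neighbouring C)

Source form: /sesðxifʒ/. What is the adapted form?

sesəðxifəʒə

Under (C)(C)V, the unsyllabifiable consonants are /s/, /f/, /ʒ/ (no codas are permitted; onsets may contain at most 2 consonants).
Epenthesis after each stranded consonant: /s/ → /sə/, /f/ → /fə/, /ʒ/ → /ʒə/.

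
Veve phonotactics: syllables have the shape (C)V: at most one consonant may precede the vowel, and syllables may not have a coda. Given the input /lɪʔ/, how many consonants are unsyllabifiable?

1

Syllabifying with onset maximization leaves /ʔ/ stranded (no codas are permitted; onsets are limited to one consonant).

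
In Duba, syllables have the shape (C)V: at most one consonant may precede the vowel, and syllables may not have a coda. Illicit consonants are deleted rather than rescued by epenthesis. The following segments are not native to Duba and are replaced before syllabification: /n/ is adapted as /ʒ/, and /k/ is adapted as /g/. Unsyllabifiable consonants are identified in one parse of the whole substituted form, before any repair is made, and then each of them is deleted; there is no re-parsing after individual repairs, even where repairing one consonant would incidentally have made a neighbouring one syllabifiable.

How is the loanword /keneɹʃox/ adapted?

geʒeʃo

Substitution: /k/ → /g/, /n/ → /ʒ/, giving /geʒeɹʃox/.
The consonants /ɹ/, /x/ cannot be parsed into a legal (C)V syllable (no codas are permitted; onsets are limited to one consonant).
Deleting the stranded consonants removes /ɹ/, /x/.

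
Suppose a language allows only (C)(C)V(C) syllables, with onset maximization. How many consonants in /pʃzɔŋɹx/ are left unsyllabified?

The consonants /p/, /ɹ/, /x/ cannot be parsed into a legal (C)(C)V(C) syllable (at most one coda consonant is licensed; onsets may contain at most 2 consonants).

3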